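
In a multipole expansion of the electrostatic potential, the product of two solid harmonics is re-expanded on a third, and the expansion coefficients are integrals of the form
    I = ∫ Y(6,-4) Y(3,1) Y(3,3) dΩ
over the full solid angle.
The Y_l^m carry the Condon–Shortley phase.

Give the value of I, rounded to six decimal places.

m-sum 0 ✓  L=12 even ✓  3≤3≤9 ✓
Π(2lᵢ+1) = 13×7×7 = 637
triangle coeff Δ(6,3,3) = 1/12012
Σ_t [3,3]: t=3:−1/1296 = -1/1296
(3j)²=100/3003 [(6 3 3; 0 0 0)], sign=+1
Σ_t [4,4]: t=4:+1/34560 = 1/34560
(3j)²=5/286 [(6 3 3; -4 1 3)], sign=+1
⇒ 4πI² = 1750/4719
I = (+1)√(1750/4719/(4π)) = 0.17178653

0.171787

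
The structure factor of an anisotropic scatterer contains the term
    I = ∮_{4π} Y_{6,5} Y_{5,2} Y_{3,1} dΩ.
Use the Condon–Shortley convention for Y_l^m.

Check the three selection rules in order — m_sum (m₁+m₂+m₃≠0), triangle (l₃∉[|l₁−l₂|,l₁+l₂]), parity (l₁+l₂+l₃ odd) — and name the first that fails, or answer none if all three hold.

m_sum

azimuthal sum: 5 + 2 + 1 = 8  ✗
1 ≤ 3 ≤ 11 (triangle on l)
L = 6 + 5 + 3 = 14 (even)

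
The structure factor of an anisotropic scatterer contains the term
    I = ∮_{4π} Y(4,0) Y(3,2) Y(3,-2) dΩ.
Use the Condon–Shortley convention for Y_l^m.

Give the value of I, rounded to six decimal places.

Rules hold: Σm=0, L=10 even, 1≤3≤7.
N = 9·7·7 = 441
Δ = 4!·4!·2!/11! = 1/34650
Racah Σ t=1..3: t=1:−1/72 t=2:+1/16 t=3:−1/72 = 5/144
⇒ 3j(4 3 3; 0 0 0)² = 2/77, sgn -1
Racah Σ t=3..4: t=3:−1/72 t=4:+1/576 = -7/576
⇒ 3j(4 3 3; 0 2 -2)² = 7/198, sgn +1
4πI² = N·(3j₀)²·(3jₘ)² = 49/121
I = -1·√(0.404959/4π) = -0.17951487

-0.179515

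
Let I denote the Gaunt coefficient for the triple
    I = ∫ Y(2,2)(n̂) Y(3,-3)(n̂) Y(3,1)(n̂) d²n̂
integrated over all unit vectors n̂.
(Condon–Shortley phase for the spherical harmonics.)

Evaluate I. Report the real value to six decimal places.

m-sum 0 ✓  L=8 even ✓  1≤3≤5 ✓
Π(2lᵢ+1) = 5×7×7 = 245
triangle coeff Δ(2,3,3) = 1/3780
Σ_t [0,2]: t=0:+1/24 t=1:−1/4 t=2:+1/24 = -1/6
(3j)²=4/105 [(2 3 3; 0 0 0)], sign=+1
Σ_t [0,0]: t=0:+1/96 = 1/96
(3j)²=1/42 [(2 3 3; 2 -3 1)], sign=+1
⇒ 4πI² = 2/9
I = (+1)√(2/9/(4π)) = 0.13298076

0.132981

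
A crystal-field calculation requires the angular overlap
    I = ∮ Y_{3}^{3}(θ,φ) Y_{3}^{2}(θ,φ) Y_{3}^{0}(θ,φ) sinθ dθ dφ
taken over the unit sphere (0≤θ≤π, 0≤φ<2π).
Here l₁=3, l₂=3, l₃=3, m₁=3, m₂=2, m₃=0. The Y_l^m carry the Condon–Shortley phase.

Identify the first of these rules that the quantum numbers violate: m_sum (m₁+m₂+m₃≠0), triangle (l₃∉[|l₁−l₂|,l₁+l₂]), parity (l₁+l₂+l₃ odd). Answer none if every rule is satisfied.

m_sum

azimuthal sum: 3 + 2 + 0 = 5  ✗
0 ≤ 3 ≤ 6 (triangle on l)
L = 3 + 3 + 3 = 9 (odd)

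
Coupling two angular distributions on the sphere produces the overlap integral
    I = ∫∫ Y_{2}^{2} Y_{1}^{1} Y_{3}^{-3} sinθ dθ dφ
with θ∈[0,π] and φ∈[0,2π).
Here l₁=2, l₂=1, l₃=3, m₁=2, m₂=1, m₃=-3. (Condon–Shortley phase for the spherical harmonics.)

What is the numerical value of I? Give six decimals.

-0.319865

Checks pass: Σm=0; 6 even; l₃=3∈[1,3].
(2·2+1)(2·1+1)(2·3+1) = 105
Δ: 0! 4! 2! / 7! → 1/105
sum: t=0:+1/4 = 1/4
3j²(2 1 3; 0 0 0) = Δ·Π!·Σ² = 3/35  (sign -1)
sum: t=0:+1/48 = 1/48
3j²(2 1 3; 2 1 -3) = Δ·Π!·Σ² = 1/7  (sign +1)
combine: 4πI² = 105·3/35·1/7 = 9/7
take √, sign -1: I = -0.31986543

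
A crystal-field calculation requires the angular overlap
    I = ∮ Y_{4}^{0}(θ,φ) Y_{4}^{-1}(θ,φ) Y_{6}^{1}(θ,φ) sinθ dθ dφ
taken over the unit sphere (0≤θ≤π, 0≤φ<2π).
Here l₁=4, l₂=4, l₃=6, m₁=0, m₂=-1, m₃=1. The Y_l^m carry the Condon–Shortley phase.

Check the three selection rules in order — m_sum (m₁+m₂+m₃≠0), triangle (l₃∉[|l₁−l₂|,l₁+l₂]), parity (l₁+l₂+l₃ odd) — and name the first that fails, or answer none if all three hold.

azimuthal sum: 0 − 1 + 1 = 0  ✓
0 ≤ 6 ≤ 8 (triangle on l)  ✓
L = 4 + 4 + 6 = 14 (even)  ✓

none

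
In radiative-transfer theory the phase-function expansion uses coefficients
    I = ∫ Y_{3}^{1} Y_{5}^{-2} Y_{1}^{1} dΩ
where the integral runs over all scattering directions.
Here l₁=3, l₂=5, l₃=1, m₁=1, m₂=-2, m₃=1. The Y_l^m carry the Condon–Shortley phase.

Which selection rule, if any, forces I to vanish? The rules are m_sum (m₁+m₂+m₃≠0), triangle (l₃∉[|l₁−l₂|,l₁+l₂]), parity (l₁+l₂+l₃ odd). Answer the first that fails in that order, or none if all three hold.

azimuthal sum: 1 − 2 + 1 = 0  ✓
2 ≤ 1 ≤ 8 (triangle on l)  ✗
L = 3 + 5 + 1 = 9 (odd)

triangle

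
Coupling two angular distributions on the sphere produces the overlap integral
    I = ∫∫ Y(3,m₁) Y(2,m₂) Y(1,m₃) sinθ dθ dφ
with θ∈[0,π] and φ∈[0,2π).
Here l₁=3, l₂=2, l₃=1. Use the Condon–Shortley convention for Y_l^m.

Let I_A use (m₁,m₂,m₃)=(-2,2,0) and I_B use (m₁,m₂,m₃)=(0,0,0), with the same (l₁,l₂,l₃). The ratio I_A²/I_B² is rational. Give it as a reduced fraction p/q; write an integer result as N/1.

5/9

l's match ⇒ only the (l;m) 3-j factors differ between A and B.
A: triangle coeff Δ(3,2,1) = 1/105; Σ_t [4,4]: t=4:+1/24 = 1/24; (3j)²=1/21 [(3 2 1; -2 2 0)], sign=-1
B: triangle coeff Δ(3,2,1) = 1/105; Σ_t [2,2]: t=2:+1/4 = 1/4; (3j)²=3/35 [(3 2 1; 0 0 0)], sign=-1
I_A²/I_B² = (1/21)/(3/35) = 5/9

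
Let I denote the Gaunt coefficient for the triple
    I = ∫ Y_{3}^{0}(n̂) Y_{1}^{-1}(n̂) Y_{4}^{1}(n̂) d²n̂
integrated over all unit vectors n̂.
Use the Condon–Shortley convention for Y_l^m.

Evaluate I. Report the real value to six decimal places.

-0.194664

m-sum 0 ✓  L=8 even ✓  2≤4≤4 ✓
Π(2lᵢ+1) = 7×3×9 = 189
triangle coeff Δ(3,1,4) = 1/252
Σ_t [0,0]: t=0:+1/36 = 1/36
(3j)²=4/63 [(3 1 4; 0 0 0)], sign=+1
Σ_t [0,0]: t=0:+1/72 = 1/72
(3j)²=5/126 [(3 1 4; 0 -1 1)], sign=-1
⇒ 4πI² = 10/21
I = (-1)√(10/21/(4π)) = -0.19466390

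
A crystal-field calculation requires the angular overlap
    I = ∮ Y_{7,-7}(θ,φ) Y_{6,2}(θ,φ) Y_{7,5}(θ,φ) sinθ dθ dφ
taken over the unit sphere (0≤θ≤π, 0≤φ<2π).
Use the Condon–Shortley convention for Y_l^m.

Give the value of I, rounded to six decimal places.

m-sum 0 ✓  L=20 even ✓  1≤7≤13 ✓
Π(2lᵢ+1) = 15×13×15 = 2925
triangle coeff Δ(7,6,7) = 1/2444321880
Σ_t [0,6]: t=0:+1/2612736000 t=1:−1/20736000 t=2:+1/1658880 t=3:−1/746496 t=4:+1/1658880 t=5:−1/20736000 t=6:+1/2612736000 = -1/4354560
(3j)²=1000/138567 [(7 6 7; 0 0 0)], sign=+1
Σ_t [6,6]: t=6:+1/1393459200 = 1/1393459200
(3j)²=11/646 [(7 6 7; -7 2 5)], sign=+1
⇒ 4πI² = 37500/104329
I = (+1)√(37500/104329/(4π)) = 0.16912514

0.169125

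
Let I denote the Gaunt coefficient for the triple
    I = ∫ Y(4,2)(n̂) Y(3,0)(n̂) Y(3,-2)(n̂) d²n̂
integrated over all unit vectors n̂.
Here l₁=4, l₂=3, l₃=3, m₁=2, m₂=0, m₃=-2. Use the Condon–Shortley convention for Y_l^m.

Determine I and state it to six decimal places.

Rules hold: Σm=0, L=10 even, 1≤3≤7.
N = 9·7·7 = 441
Δ = 4!·4!·2!/11! = 1/34650
Racah Σ t=1..3: t=1:−1/72 t=2:+1/16 t=3:−1/72 = 5/144
⇒ 3j(4 3 3; 0 0 0)² = 2/77, sgn -1
Racah Σ t=1..2: t=1:−1/72 t=2:+1/96 = -1/288
⇒ 3j(4 3 3; 2 0 -2)² = 1/462, sgn +1
4πI² = N·(3j₀)²·(3jₘ)² = 3/121
I = -1·√(0.0247934/4π) = -0.04441841

-0.044418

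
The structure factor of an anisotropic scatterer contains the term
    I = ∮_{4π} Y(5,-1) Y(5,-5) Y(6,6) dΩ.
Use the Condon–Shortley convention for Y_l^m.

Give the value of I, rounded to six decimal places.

m-sum 0 ✓  L=16 even ✓  0≤6≤10 ✓
Π(2lᵢ+1) = 11×11×13 = 1573
triangle coeff Δ(5,5,6) = 1/28588560
Σ_t [0,4]: t=0:+1/345600 t=1:−1/13824 t=2:+1/5184 t=3:−1/13824 t=4:+1/345600 = 7/129600
(3j)²=80/7293 [(5 5 6; 0 0 0)], sign=+1
Σ_t [0,0]: t=0:+1/12441600 = 1/12441600
(3j)²=3/442 [(5 5 6; -1 -5 6)], sign=+1
⇒ 4πI² = 440/3757
I = (+1)√(440/3757/(4π)) = 0.09653856

0.096539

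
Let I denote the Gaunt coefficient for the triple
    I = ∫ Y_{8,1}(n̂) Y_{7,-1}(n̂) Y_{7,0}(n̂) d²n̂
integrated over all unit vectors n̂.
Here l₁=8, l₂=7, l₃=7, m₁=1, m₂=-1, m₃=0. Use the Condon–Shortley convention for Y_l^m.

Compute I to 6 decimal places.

-0.059744

Rules hold: Σm=0, L=22 even, 1≤7≤15.
N = 17·15·15 = 3825
Δ = 8!·8!·6!/23! = 1/22086194130
Racah Σ t=1..7: t=1:−1/18289152000 t=2:+1/248832000 t=3:−1/24883200 t=4:+1/11943936 t=5:−1/24883200 t=6:+1/248832000 t=7:−1/18289152000 = 11/975421440
⇒ 3j(8 7 7; 0 0 0)² = 1750/289731, sgn -1
Racah Σ t=0..6: t=0:+1/146313216000 t=1:−1/870912000 t=2:+1/49766400 t=3:−1/14929920 t=4:+1/19906560 t=5:−1/124416000 t=6:+1/5225472000 = -11/1950842880
⇒ 3j(8 7 7; 1 -1 0)² = 375/193154, sgn +1
4πI² = N·(3j₀)²·(3jₘ)² = 24609375/548653937
I = -1·√(0.0448541/4π) = -0.05974425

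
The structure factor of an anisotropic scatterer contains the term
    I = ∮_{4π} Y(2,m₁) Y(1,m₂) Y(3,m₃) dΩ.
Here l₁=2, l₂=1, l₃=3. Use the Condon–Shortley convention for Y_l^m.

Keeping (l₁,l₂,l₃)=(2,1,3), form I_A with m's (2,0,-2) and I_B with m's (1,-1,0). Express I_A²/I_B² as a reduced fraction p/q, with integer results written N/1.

5/3

l's match ⇒ only the (l;m) 3-j factors differ between A and B.
A: triangle coeff Δ(2,1,3) = 1/105; Σ_t [0,0]: t=0:+1/24 = 1/24; (3j)²=1/21 [(2 1 3; 2 0 -2)], sign=-1
B: triangle coeff Δ(2,1,3) = 1/105; Σ_t [0,0]: t=0:+1/12 = 1/12; (3j)²=1/35 [(2 1 3; 1 -1 0)], sign=-1
I_A²/I_B² = (1/21)/(1/35) = 5/3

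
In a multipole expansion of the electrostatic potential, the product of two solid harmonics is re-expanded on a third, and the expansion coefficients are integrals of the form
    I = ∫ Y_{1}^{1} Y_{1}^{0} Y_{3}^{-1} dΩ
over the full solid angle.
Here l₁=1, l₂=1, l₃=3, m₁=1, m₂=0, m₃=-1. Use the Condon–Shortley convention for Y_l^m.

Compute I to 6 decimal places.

|1−1|≤3≤1+1 violated ⇒ I = 0

0.000000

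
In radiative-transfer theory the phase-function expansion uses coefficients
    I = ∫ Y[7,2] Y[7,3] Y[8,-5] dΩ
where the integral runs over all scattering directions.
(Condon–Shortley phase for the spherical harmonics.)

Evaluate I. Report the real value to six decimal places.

-0.057155

Rules hold: Σm=0, L=22 even, 0≤8≤14.
N = 15·15·17 = 3825
Δ = 6!·8!·8!/23! = 1/22086194130
Racah Σ t=0..6: t=0:+1/18289152000 t=1:−1/248832000 t=2:+1/24883200 t=3:−1/11943936 t=4:+1/24883200 t=5:−1/248832000 t=6:+1/18289152000 = -11/975421440
⇒ 3j(7 7 8; 0 0 0)² = 1750/289731, sgn -1
Racah Σ t=2..5: t=2:+1/1393459200 t=3:−1/261273600 t=4:+1/348364800 t=5:−1/3483648000 = -11/20901888000
⇒ 3j(7 7 8; 2 3 -5)² = 66/37145, sgn +1
4πI² = N·(3j₀)²·(3jₘ)² = 1732500/42204149
I = -1·√(0.0410505/4π) = -0.05715499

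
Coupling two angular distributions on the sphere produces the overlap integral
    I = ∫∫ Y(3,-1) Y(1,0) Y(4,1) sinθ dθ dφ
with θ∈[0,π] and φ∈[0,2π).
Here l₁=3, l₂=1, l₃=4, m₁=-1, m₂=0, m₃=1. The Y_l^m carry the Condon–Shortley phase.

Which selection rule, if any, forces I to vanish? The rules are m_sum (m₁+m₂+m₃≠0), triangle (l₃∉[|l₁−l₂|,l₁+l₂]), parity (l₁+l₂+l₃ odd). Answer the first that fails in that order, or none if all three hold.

none

m₁+m₂+m₃ = -1 + 0 + 1 = 0  ✓
triangle: |3−1|=2 ≤ l₃=4 ≤ 3+1=4  ✓
parity: l₁+l₂+l₃ = 8 is even  ✓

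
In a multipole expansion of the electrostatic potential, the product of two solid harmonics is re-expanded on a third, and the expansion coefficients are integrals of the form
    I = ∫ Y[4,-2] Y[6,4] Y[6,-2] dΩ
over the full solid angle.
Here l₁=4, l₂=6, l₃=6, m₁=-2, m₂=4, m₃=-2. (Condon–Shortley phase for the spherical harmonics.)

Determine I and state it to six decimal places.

0.060095

Checks pass: Σm=0; 16 even; l₃=6∈[2,10].
(2·4+1)(2·6+1)(2·6+1) = 1521
Δ: 4! 4! 8! / 17! → 1/15315300
sum: t=0:+1/829440 t=1:−1/25920 t=2:+1/9216 t=3:−1/25920 t=4:+1/829440 = 7/207360
3j²(4 6 6; 0 0 0) = Δ·Π!·Σ² = 28/2431  (sign +1)
sum: t=2:+1/3870720 t=3:−1/181440 t=4:+1/138240 = 23/11612160
3j²(4 6 6; -2 4 -2) = Δ·Π!·Σ² = 529/204204  (sign +1)
combine: 4πI² = 1521·28/2431·529/204204 = 1587/34969
take √, sign +1: I = 0.06009550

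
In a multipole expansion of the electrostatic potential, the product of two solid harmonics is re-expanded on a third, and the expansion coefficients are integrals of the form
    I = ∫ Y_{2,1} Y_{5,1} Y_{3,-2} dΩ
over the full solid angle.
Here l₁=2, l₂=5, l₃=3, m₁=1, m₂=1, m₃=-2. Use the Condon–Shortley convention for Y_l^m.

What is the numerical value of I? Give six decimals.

-0.117387

Checks pass: Σm=0; 10 even; l₃=3∈[3,7].
(2·2+1)(2·5+1)(2·3+1) = 385
Δ: 4! 0! 6! / 11! → 1/2310
sum: t=2:+1/144 = 1/144
3j²(2 5 3; 0 0 0) = Δ·Π!·Σ² = 10/231  (sign -1)
sum: t=1:−1/720 = -1/720
3j²(2 5 3; 1 1 -2) = Δ·Π!·Σ² = 4/385  (sign +1)
combine: 4πI² = 385·10/231·4/385 = 40/231
take √, sign -1: I = -0.11738675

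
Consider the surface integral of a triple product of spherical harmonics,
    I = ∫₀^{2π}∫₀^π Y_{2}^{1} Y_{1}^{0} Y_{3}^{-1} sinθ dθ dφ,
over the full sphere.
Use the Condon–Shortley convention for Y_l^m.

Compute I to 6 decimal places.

-0.233597

Checks pass: Σm=0; 6 even; l₃=3∈[1,3].
(2·2+1)(2·1+1)(2·3+1) = 105
Δ: 0! 4! 2! / 7! → 1/105
sum: t=0:+1/4 = 1/4
3j²(2 1 3; 0 0 0) = Δ·Π!·Σ² = 3/35  (sign -1)
sum: t=0:+1/6 = 1/6
3j²(2 1 3; 1 0 -1) = Δ·Π!·Σ² = 8/105  (sign +1)
combine: 4πI² = 105·3/35·8/105 = 24/35
take √, sign -1: I = -0.23359668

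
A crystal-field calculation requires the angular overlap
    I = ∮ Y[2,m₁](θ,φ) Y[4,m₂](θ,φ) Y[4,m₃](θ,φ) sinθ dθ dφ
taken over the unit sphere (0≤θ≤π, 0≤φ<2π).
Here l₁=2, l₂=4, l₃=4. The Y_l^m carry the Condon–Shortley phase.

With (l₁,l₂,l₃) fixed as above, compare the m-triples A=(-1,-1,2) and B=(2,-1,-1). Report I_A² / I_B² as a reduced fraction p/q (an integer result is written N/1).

Shared (l₁,l₂,l₃)=(2,4,4): N and (l;000)² cancel in I_A²/I_B².
A: Δ = 2!·2!·6!/11! = 1/13860; Racah Σ t=1..2: t=1:−1/96 t=2:+1/240 = -1/160; ⇒ 3j(2 4 4; -1 -1 2)² = 27/1540, sgn -1
B: Δ = 2!·2!·6!/11! = 1/13860; Racah Σ t=0..0: t=0:+1/144 = 1/144; ⇒ 3j(2 4 4; 2 -1 -1)² = 10/231, sgn -1
I_A²/I_B² = (27/1540)/(10/231) = 81/200

81/200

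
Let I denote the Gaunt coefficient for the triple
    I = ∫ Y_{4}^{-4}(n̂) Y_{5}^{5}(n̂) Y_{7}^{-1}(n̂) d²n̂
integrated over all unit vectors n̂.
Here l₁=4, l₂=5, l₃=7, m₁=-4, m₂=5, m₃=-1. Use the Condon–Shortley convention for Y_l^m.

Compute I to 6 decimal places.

0.017637

m-sum 0 ✓  L=16 even ✓  1≤7≤9 ✓
Π(2lᵢ+1) = 9×11×15 = 1485
triangle coeff Δ(4,5,7) = 1/6126120
Σ_t [0,2]: t=0:+1/69120 t=1:−1/20736 t=2:+1/69120 = -1/51840
(3j)²=280/21879 [(4 5 7; 0 0 0)], sign=+1
Σ_t [2,2]: t=2:+1/58060800 = 1/58060800
(3j)²=1/4862 [(4 5 7; -4 5 -1)], sign=+1
⇒ 4πI² = 2100/537251
I = (+1)√(2100/537251/(4π)) = 0.01763665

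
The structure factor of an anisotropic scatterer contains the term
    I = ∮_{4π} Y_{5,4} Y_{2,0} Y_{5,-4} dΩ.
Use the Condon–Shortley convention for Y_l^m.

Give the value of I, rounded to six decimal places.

-0.097044

Rules hold: Σm=0, L=12 even, 3≤5≤7.
N = 11·5·11 = 605
Δ = 2!·8!·2!/13! = 1/38610
Racah Σ t=0..2: t=0:+1/2880 t=1:−1/576 t=2:+1/2880 = -1/960
⇒ 3j(5 2 5; 0 0 0)² = 10/429, sgn +1
Racah Σ t=0..1: t=0:+1/20160 t=1:−1/40320 = 1/40320
⇒ 3j(5 2 5; 4 0 -4)² = 6/715, sgn -1
4πI² = N·(3j₀)²·(3jₘ)² = 20/169
I = -1·√(0.118343/4π) = -0.09704356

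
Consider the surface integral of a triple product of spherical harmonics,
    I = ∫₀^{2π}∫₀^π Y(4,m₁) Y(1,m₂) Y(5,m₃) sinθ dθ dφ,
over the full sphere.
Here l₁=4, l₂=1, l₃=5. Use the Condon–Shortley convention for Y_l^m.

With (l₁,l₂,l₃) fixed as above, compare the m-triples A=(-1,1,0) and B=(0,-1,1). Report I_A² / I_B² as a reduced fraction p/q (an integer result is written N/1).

2/3

Same 4,1,5: normalisation and zero-m 3j drop out of the ratio.
A: Δ: 0! 8! 2! / 11! → 1/495; sum: t=0:+1/1440 = 1/1440; 3j²(4 1 5; -1 1 0) = Δ·Π!·Σ² = 2/99  (sign -1)
B: Δ: 0! 8! 2! / 11! → 1/495; sum: t=0:+1/1152 = 1/1152; 3j²(4 1 5; 0 -1 1) = Δ·Π!·Σ² = 1/33  (sign +1)
I_A²/I_B² = (2/99)/(1/33) = 2/3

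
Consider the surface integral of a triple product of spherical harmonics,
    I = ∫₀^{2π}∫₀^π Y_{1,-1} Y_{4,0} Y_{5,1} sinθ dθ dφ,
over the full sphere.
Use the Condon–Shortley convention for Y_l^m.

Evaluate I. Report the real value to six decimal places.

Rules hold: Σm=0, L=10 even, 3≤5≤5.
N = 3·9·11 = 297
Δ = 0!·2!·8!/11! = 1/495
Racah Σ t=0..0: t=0:+1/576 = 1/576
⇒ 3j(1 4 5; 0 0 0)² = 5/99, sgn -1
Racah Σ t=0..0: t=0:+1/1152 = 1/1152
⇒ 3j(1 4 5; -1 0 1)² = 1/33, sgn +1
4πI² = N·(3j₀)²·(3jₘ)² = 5/11
I = -1·√(0.454545/4π) = -0.19018827

-0.190188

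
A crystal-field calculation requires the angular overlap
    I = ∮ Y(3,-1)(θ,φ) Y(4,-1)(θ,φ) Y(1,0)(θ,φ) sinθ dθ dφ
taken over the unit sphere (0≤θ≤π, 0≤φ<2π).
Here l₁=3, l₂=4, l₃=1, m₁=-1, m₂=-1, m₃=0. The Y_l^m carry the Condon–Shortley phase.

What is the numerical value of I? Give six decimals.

0.000000

-1 − 1 + 0 = -2 ≠ 0: azimuthal integral kills it; I = 0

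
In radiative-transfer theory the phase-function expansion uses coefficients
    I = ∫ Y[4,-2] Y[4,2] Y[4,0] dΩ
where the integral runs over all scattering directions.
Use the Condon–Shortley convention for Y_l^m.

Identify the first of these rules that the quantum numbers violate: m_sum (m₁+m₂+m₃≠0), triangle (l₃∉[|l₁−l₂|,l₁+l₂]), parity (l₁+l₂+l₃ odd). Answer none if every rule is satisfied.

none

azimuthal sum: -2 + 2 + 0 = 0  ✓
0 ≤ 4 ≤ 8 (triangle on l)  ✓
L = 4 + 4 + 4 = 12 (even)  ✓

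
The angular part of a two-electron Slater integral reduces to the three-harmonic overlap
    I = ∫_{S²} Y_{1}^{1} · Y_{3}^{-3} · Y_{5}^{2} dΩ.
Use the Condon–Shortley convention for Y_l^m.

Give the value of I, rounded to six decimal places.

0.000000

|1−3|≤5≤1+3 violated ⇒ I = 0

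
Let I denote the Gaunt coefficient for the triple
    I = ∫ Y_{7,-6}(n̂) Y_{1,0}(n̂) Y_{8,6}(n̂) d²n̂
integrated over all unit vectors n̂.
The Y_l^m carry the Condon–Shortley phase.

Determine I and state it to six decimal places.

Checks pass: Σm=0; 16 even; l₃=8∈[6,8].
(2·7+1)(2·1+1)(2·8+1) = 765
Δ: 0! 14! 2! / 17! → 1/2040
sum: t=0:+1/25401600 = 1/25401600
3j²(7 1 8; 0 0 0) = Δ·Π!·Σ² = 8/255  (sign +1)
sum: t=0:+1/6227020800 = 1/6227020800
3j²(7 1 8; -6 0 6) = Δ·Π!·Σ² = 7/510  (sign +1)
combine: 4πI² = 765·8/255·7/510 = 28/85
take √, sign +1: I = 0.16190663

0.161907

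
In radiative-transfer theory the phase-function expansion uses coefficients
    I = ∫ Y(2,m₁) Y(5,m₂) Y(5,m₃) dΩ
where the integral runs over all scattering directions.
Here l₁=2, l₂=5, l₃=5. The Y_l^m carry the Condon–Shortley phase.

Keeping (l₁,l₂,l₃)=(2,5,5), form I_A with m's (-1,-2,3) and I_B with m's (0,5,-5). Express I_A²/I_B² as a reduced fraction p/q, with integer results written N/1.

Same 2,5,5: normalisation and zero-m 3j drop out of the ratio.
A: Δ: 2! 2! 8! / 13! → 1/38610; sum: t=1:−1/2880 t=2:+1/10080 = -1/4032; 3j²(2 5 5; -1 -2 3) = Δ·Π!·Σ² = 10/429  (sign -1)
B: Δ: 2! 2! 8! / 13! → 1/38610; sum: t=2:+1/161280 = 1/161280; 3j²(2 5 5; 0 5 -5) = Δ·Π!·Σ² = 15/286  (sign +1)
I_A²/I_B² = (10/429)/(15/286) = 4/9

4/9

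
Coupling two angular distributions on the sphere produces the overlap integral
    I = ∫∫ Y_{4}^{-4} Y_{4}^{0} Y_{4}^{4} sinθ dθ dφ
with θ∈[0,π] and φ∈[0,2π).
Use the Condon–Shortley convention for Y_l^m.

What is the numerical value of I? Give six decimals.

Rules hold: Σm=0, L=12 even, 0≤4≤8.
N = 9·9·9 = 729
Δ = 4!·4!·4!/13! = 1/450450
Racah Σ t=0..4: t=0:+1/13824 t=1:−1/216 t=2:+1/64 t=3:−1/216 t=4:+1/13824 = 5/768
⇒ 3j(4 4 4; 0 0 0)² = 18/1001, sgn +1
Racah Σ t=4..4: t=4:+1/13824 = 1/13824
⇒ 3j(4 4 4; -4 0 4)² = 14/1287, sgn +1
4πI² = N·(3j₀)²·(3jₘ)² = 2916/20449
I = +1·√(0.142599/4π) = 0.10652531

0.106525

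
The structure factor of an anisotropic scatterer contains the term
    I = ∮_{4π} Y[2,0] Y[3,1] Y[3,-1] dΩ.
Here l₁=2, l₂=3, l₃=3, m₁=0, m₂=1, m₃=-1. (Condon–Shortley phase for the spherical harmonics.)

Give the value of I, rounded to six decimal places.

Checks pass: Σm=0; 8 even; l₃=3∈[1,5].
(2·2+1)(2·3+1)(2·3+1) = 245
Δ: 2! 2! 4! / 9! → 1/3780
sum: t=0:+1/24 t=1:−1/4 t=2:+1/24 = -1/6
3j²(2 3 3; 0 0 0) = Δ·Π!·Σ² = 4/105  (sign +1)
sum: t=0:+1/96 t=1:−1/6 t=2:+1/16 = -3/32
3j²(2 3 3; 0 1 -1) = Δ·Π!·Σ² = 3/140  (sign -1)
combine: 4πI² = 245·4/105·3/140 = 1/5
take √, sign -1: I = -0.12615663

-0.126157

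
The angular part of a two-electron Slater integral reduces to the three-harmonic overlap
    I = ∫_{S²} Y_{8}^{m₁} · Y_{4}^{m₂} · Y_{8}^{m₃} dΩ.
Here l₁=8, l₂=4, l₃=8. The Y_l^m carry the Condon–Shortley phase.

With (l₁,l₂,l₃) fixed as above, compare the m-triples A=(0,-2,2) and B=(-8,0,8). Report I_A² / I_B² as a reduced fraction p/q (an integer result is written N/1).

Same 8,4,8: normalisation and zero-m 3j drop out of the ratio.
A: Δ: 4! 12! 4! / 21! → 1/185175900; sum: t=0:+1/92897280 t=1:−1/21772800 t=2:+1/49766400 = -1/66355200; 3j²(8 4 8; 0 -2 2) = Δ·Π!·Σ² = 63/8398  (sign -1)
B: Δ: 4! 12! 4! / 21! → 1/185175900; sum: t=4:+1/275904921600 = 1/275904921600; 3j²(8 4 8; -8 0 8) = Δ·Π!·Σ² = 52/2907  (sign +1)
I_A²/I_B² = (63/8398)/(52/2907) = 567/1352

567/1352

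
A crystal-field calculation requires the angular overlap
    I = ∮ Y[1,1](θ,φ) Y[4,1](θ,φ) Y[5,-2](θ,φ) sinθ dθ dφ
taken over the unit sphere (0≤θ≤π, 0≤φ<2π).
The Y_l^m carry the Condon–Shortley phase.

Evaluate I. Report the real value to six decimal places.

Rules hold: Σm=0, L=10 even, 3≤5≤5.
N = 3·9·11 = 297
Δ = 0!·2!·8!/11! = 1/495
Racah Σ t=0..0: t=0:+1/576 = 1/576
⇒ 3j(1 4 5; 0 0 0)² = 5/99, sgn -1
Racah Σ t=0..0: t=0:+1/1440 = 1/1440
⇒ 3j(1 4 5; 1 1 -2)² = 7/165, sgn -1
4πI² = N·(3j₀)²·(3jₘ)² = 7/11
I = +1·√(0.636364/4π) = 0.22503380

0.225034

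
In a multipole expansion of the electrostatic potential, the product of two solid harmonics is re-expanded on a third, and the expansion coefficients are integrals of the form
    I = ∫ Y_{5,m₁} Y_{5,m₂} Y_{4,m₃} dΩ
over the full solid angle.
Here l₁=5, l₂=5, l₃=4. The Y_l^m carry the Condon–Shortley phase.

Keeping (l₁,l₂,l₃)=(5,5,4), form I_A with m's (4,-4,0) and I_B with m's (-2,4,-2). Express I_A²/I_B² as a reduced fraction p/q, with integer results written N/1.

6/5

Shared (l₁,l₂,l₃)=(5,5,4): N and (l;000)² cancel in I_A²/I_B².
A: Δ = 6!·4!·4!/15! = 1/3153150; Racah Σ t=0..1: t=0:+1/25920 t=1:−1/69120 = 1/41472; ⇒ 3j(5 5 4; 4 -4 0)² = 2/143, sgn +1
B: Δ = 6!·4!·4!/15! = 1/3153150; Racah Σ t=5..6: t=5:−1/11520 t=6:+1/25920 = -1/20736; ⇒ 3j(5 5 4; -2 4 -2)² = 5/429, sgn -1
I_A²/I_B² = (2/143)/(5/429) = 6/5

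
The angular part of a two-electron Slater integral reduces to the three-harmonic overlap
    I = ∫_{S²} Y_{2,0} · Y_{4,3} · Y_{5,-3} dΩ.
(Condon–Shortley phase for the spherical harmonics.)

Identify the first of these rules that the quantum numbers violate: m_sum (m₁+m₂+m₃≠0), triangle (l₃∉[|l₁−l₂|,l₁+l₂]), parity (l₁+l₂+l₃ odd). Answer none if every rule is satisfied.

azimuthal sum: 0 + 3 − 3 = 0  ✓
2 ≤ 5 ≤ 6 (triangle on l)  ✓
L = 2 + 4 + 5 = 11 (odd)  ✗

parity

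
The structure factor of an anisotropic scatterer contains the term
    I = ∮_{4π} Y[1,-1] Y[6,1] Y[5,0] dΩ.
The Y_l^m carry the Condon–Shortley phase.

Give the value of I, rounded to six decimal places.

-0.187239

m-sum 0 ✓  L=12 even ✓  5≤5≤7 ✓
Π(2lᵢ+1) = 3×13×11 = 429
triangle coeff Δ(1,6,5) = 1/858
Σ_t [1,1]: t=1:−1/14400 = -1/14400
(3j)²=6/143 [(1 6 5; 0 0 0)], sign=+1
Σ_t [2,2]: t=2:+1/28800 = 1/28800
(3j)²=7/286 [(1 6 5; -1 1 0)], sign=-1
⇒ 4πI² = 63/143
I = (-1)√(63/143/(4π)) = -0.18723944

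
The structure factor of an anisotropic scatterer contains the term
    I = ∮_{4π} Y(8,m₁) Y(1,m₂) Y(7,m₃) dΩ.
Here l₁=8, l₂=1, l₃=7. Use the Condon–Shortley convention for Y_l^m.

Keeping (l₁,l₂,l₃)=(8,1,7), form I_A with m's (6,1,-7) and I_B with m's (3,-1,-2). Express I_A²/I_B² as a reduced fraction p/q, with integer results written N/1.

1/55

Shared (l₁,l₂,l₃)=(8,1,7): N and (l;000)² cancel in I_A²/I_B².
A: Δ = 2!·14!·0!/17! = 1/2040; Racah Σ t=2..2: t=2:+1/174356582400 = 1/174356582400; ⇒ 3j(8 1 7; 6 1 -7)² = 1/2040, sgn +1
B: Δ = 2!·14!·0!/17! = 1/2040; Racah Σ t=0..0: t=0:+1/87091200 = 1/87091200; ⇒ 3j(8 1 7; 3 -1 -2)² = 11/408, sgn -1
I_A²/I_B² = (1/2040)/(11/408) = 1/55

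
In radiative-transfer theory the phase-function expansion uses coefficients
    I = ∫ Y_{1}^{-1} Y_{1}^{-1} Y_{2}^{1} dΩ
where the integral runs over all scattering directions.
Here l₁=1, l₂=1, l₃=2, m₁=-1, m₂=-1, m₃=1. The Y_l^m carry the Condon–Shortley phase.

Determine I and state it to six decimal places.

0.000000

-1 − 1 + 1 = -1 ≠ 0: azimuthal integral kills it; I = 0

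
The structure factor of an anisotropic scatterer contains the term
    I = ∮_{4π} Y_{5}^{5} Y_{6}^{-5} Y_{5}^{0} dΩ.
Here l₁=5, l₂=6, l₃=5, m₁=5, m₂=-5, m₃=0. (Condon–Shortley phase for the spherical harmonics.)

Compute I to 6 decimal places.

Checks pass: Σm=0; 16 even; l₃=5∈[1,11].
(2·5+1)(2·6+1)(2·5+1) = 1573
Δ: 6! 4! 6! / 17! → 1/28588560
sum: t=1:−1/345600 t=2:+1/13824 t=3:−1/5184 t=4:+1/13824 t=5:−1/345600 = -7/129600
3j²(5 6 5; 0 0 0) = Δ·Π!·Σ² = 80/7293  (sign +1)
sum: t=0:+1/2073600 = 1/2073600
3j²(5 6 5; 5 -5 0) = Δ·Π!·Σ² = 15/884  (sign -1)
combine: 4πI² = 1573·80/7293·15/884 = 1100/3757
take √, sign -1: I = -0.15264086

-0.152641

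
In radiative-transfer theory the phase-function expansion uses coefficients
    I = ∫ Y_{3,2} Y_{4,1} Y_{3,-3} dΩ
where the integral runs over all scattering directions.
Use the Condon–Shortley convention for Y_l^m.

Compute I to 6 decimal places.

0.140463

Checks pass: Σm=0; 10 even; l₃=3∈[1,7].
(2·3+1)(2·4+1)(2·3+1) = 441
Δ: 4! 2! 4! / 11! → 1/34650
sum: t=1:−1/72 t=2:+1/16 t=3:−1/72 = 5/144
3j²(3 4 3; 0 0 0) = Δ·Π!·Σ² = 2/77  (sign -1)
sum: t=1:−1/288 = -1/288
3j²(3 4 3; 2 1 -3) = Δ·Π!·Σ² = 5/231  (sign -1)
combine: 4πI² = 441·2/77·5/231 = 30/121
take √, sign +1: I = 0.14046335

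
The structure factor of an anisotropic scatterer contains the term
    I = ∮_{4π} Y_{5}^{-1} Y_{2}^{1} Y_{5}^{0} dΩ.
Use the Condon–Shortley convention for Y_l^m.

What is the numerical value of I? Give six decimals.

Checks pass: Σm=0; 12 even; l₃=5∈[3,7].
(2·5+1)(2·2+1)(2·5+1) = 605
Δ: 2! 8! 2! / 13! → 1/38610
sum: t=0:+1/2880 t=1:−1/576 t=2:+1/2880 = -1/960
3j²(5 2 5; 0 0 0) = Δ·Π!·Σ² = 10/429  (sign +1)
sum: t=1:−1/1440 t=2:+1/1152 = 1/5760
3j²(5 2 5; -1 1 0) = Δ·Π!·Σ² = 1/858  (sign -1)
combine: 4πI² = 605·10/429·1/858 = 25/1521
take √, sign -1: I = -0.03616600

-0.036166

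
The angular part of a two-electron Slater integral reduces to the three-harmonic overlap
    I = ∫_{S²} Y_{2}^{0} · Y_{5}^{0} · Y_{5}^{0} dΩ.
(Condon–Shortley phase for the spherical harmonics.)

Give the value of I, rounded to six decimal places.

Checks pass: Σm=0; 12 even; l₃=5∈[3,7].
(2·2+1)(2·5+1)(2·5+1) = 605
Δ: 2! 2! 8! / 13! → 1/38610
sum: t=0:+1/2880 t=1:−1/576 t=2:+1/2880 = -1/960
3j²(2 5 5; 0 0 0) = Δ·Π!·Σ² = 10/429  (sign +1)
(m-triple is (0,0,0) — same symbol as above.)
combine: 4πI² = 605·10/429·10/429 = 500/1521
take √, sign +1: I = 0.16173926

0.161739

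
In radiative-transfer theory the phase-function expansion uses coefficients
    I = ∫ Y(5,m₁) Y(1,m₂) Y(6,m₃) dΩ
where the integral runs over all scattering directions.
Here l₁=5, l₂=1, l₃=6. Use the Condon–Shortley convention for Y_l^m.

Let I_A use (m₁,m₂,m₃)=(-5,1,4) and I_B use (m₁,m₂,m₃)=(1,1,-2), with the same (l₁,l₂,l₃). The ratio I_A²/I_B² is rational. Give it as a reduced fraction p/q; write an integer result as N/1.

1/28

Shared (l₁,l₂,l₃)=(5,1,6): N and (l;000)² cancel in I_A²/I_B².
A: Δ = 0!·10!·2!/13! = 1/858; Racah Σ t=0..0: t=0:+1/7257600 = 1/7257600; ⇒ 3j(5 1 6; -5 1 4)² = 1/858, sgn +1
B: Δ = 0!·10!·2!/13! = 1/858; Racah Σ t=0..0: t=0:+1/34560 = 1/34560; ⇒ 3j(5 1 6; 1 1 -2)² = 14/429, sgn +1
I_A²/I_B² = (1/858)/(14/429) = 1/28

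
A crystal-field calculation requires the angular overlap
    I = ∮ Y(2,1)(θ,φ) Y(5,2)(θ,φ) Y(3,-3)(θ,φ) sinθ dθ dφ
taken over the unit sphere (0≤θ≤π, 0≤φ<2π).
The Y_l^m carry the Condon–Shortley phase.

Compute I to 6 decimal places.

0.063396

Rules hold: Σm=0, L=10 even, 3≤3≤7.
N = 5·11·7 = 385
Δ = 4!·0!·6!/11! = 1/2310
Racah Σ t=2..2: t=2:+1/144 = 1/144
⇒ 3j(2 5 3; 0 0 0)² = 10/231, sgn -1
Racah Σ t=1..1: t=1:−1/4320 = -1/4320
⇒ 3j(2 5 3; 1 2 -3)² = 1/330, sgn -1
4πI² = N·(3j₀)²·(3jₘ)² = 5/99
I = +1·√(0.0505051/4π) = 0.06339609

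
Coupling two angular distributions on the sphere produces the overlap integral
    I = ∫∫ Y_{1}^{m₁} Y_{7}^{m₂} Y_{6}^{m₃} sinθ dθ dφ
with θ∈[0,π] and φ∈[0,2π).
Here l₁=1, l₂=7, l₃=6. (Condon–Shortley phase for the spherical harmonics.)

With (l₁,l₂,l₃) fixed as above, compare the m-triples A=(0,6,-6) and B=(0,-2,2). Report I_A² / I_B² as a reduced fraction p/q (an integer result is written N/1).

l's match ⇒ only the (l;m) 3-j factors differ between A and B.
A: triangle coeff Δ(1,7,6) = 1/1365; Σ_t [1,1]: t=1:−1/479001600 = -1/479001600; (3j)²=1/105 [(1 7 6; 0 6 -6)], sign=-1
B: triangle coeff Δ(1,7,6) = 1/1365; Σ_t [1,1]: t=1:−1/967680 = -1/967680; (3j)²=3/91 [(1 7 6; 0 -2 2)], sign=-1
I_A²/I_B² = (1/105)/(3/91) = 13/45

13/45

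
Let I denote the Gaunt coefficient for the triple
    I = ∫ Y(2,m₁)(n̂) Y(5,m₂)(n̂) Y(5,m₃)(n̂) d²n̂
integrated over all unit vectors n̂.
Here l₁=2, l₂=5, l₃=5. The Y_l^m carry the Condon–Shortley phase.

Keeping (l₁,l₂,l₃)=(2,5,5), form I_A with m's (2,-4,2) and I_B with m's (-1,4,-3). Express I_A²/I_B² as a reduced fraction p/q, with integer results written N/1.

24/49

l's match ⇒ only the (l;m) 3-j factors differ between A and B.
A: triangle coeff Δ(2,5,5) = 1/38610; Σ_t [0,0]: t=0:+1/20160 = 1/20160; (3j)²=12/715 [(2 5 5; 2 -4 2)], sign=-1
B: triangle coeff Δ(2,5,5) = 1/38610; Σ_t [1,2]: t=1:−1/80640 t=2:+1/10080 = 1/11520; (3j)²=49/1430 [(2 5 5; -1 4 -3)], sign=+1
I_A²/I_B² = (12/715)/(49/1430) = 24/49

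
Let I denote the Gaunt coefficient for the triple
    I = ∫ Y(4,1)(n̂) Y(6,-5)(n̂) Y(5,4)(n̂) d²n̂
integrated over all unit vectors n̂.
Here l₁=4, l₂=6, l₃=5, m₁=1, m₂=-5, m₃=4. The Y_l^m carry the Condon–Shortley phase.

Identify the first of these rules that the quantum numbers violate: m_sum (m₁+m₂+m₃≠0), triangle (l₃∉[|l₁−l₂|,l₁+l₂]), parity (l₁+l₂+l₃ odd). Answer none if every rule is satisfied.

Σmᵢ = 0  ✓
l₃∈[|l₁−l₂|,l₁+l₂]=[2,10], have l₃=5  ✓
Σlᵢ = 15 ⇒ odd  ✗

parity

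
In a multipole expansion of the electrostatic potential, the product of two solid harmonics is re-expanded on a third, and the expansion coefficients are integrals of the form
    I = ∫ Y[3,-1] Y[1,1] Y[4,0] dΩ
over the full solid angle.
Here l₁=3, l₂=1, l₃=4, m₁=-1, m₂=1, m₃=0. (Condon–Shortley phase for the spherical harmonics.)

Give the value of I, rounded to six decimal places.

0.150786

Rules hold: Σm=0, L=8 even, 2≤4≤4.
N = 7·3·9 = 189
Δ = 0!·6!·2!/9! = 1/252
Racah Σ t=0..0: t=0:+1/36 = 1/36
⇒ 3j(3 1 4; 0 0 0)² = 4/63, sgn +1
Racah Σ t=0..0: t=0:+1/96 = 1/96
⇒ 3j(3 1 4; -1 1 0)² = 1/42, sgn +1
4πI² = N·(3j₀)²·(3jₘ)² = 2/7
I = +1·√(0.285714/4π) = 0.15078601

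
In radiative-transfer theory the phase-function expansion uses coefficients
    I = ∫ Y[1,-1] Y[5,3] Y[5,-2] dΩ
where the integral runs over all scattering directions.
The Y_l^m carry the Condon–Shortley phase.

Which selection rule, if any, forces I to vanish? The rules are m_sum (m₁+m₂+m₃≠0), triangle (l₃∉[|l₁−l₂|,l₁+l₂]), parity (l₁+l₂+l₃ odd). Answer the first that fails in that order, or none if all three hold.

Σmᵢ = 0  ✓
l₃∈[|l₁−l₂|,l₁+l₂]=[4,6], have l₃=5  ✓
Σlᵢ = 11 ⇒ odd  ✗

parity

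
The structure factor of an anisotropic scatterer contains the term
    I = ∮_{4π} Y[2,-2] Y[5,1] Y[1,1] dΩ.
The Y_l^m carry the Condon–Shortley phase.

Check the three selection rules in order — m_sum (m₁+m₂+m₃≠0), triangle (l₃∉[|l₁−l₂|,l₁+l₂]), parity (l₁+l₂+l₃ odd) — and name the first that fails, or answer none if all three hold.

triangle

azimuthal sum: -2 + 1 + 1 = 0  ✓
3 ≤ 1 ≤ 7 (triangle on l)  ✗
L = 2 + 5 + 1 = 8 (even)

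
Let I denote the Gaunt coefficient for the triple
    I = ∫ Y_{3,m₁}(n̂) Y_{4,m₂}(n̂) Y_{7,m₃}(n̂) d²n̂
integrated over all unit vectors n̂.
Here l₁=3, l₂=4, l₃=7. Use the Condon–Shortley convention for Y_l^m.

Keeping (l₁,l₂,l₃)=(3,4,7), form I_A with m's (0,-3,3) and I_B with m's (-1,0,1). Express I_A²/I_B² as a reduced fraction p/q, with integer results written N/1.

16/35

Same 3,4,7: normalisation and zero-m 3j drop out of the ratio.
A: Δ: 0! 6! 8! / 15! → 1/45045; sum: t=0:+1/181440 = 1/181440; 3j²(3 4 7; 0 -3 3) = Δ·Π!·Σ² = 32/3003  (sign +1)
B: Δ: 0! 6! 8! / 15! → 1/45045; sum: t=0:+1/27648 = 1/27648; 3j²(3 4 7; -1 0 1) = Δ·Π!·Σ² = 10/429  (sign +1)
I_A²/I_B² = (32/3003)/(10/429) = 16/35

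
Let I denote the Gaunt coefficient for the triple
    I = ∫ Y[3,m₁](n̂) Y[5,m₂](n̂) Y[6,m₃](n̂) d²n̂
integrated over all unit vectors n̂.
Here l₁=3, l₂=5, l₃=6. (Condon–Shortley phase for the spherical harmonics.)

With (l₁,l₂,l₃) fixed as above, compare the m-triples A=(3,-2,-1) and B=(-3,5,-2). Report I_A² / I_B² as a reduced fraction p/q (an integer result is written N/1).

49/3

Same 3,5,6: normalisation and zero-m 3j drop out of the ratio.
A: Δ: 2! 4! 8! / 15! → 1/675675; sum: t=0:+1/34560 = 1/34560; 3j²(3 5 6; 3 -2 -1) = Δ·Π!·Σ² = 7/429  (sign -1)
B: Δ: 2! 4! 8! / 15! → 1/675675; sum: t=2:+1/1935360 = 1/1935360; 3j²(3 5 6; -3 5 -2) = Δ·Π!·Σ² = 1/1001  (sign +1)
I_A²/I_B² = (7/429)/(1/1001) = 49/3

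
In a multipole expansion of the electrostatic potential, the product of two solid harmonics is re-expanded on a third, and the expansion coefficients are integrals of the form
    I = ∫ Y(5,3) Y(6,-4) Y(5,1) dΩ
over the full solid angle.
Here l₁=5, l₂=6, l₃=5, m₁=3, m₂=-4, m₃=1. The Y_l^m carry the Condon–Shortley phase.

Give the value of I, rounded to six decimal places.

Checks pass: Σm=0; 16 even; l₃=5∈[1,11].
(2·5+1)(2·6+1)(2·5+1) = 1573
Δ: 6! 4! 6! / 17! → 1/28588560
sum: t=1:−1/345600 t=2:+1/13824 t=3:−1/5184 t=4:+1/13824 t=5:−1/345600 = -7/129600
3j²(5 6 5; 0 0 0) = Δ·Π!·Σ² = 80/7293  (sign +1)
sum: t=0:+1/138240 t=1:−1/86400 t=2:+1/829440 = -13/4147200
3j²(5 6 5; 3 -4 1) = Δ·Π!·Σ² = 13/3740  (sign -1)
combine: 4πI² = 1573·80/7293·13/3740 = 52/867
take √, sign -1: I = -0.06908555

-0.069086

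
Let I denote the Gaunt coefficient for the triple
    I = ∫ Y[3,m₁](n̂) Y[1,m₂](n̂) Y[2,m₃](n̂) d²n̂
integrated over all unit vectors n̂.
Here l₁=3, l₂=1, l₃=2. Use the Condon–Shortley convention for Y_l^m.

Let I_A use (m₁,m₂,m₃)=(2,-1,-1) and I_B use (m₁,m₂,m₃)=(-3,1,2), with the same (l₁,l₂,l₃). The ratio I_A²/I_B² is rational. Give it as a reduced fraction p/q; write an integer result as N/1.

2/3

Shared (l₁,l₂,l₃)=(3,1,2): N and (l;000)² cancel in I_A²/I_B².
A: Δ = 2!·4!·0!/7! = 1/105; Racah Σ t=0..0: t=0:+1/12 = 1/12; ⇒ 3j(3 1 2; 2 -1 -1)² = 2/21, sgn -1
B: Δ = 2!·4!·0!/7! = 1/105; Racah Σ t=2..2: t=2:+1/48 = 1/48; ⇒ 3j(3 1 2; -3 1 2)² = 1/7, sgn +1
I_A²/I_B² = (2/21)/(1/7) = 2/3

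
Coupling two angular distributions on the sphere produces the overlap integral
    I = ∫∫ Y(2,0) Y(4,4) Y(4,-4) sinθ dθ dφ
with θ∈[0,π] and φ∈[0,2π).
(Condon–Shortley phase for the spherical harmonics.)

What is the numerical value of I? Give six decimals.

-0.229376

Rules hold: Σm=0, L=10 even, 2≤4≤6.
N = 5·9·9 = 405
Δ = 2!·2!·6!/11! = 1/13860
Racah Σ t=0..2: t=0:+1/192 t=1:−1/36 t=2:+1/192 = -5/288
⇒ 3j(2 4 4; 0 0 0)² = 20/693, sgn -1
Racah Σ t=2..2: t=2:+1/2880 = 1/2880
⇒ 3j(2 4 4; 0 4 -4)² = 28/495, sgn +1
4πI² = N·(3j₀)²·(3jₘ)² = 80/121
I = -1·√(0.661157/4π) = -0.22937568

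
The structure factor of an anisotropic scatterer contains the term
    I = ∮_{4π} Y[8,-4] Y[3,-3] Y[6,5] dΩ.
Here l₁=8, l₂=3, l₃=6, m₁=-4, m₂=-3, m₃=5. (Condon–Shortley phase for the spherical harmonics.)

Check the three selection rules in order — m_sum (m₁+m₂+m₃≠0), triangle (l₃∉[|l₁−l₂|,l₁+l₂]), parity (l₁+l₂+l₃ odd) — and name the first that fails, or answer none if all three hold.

m₁+m₂+m₃ = -4 − 3 + 5 = -2  ✗
triangle: |8−3|=5 ≤ l₃=6 ≤ 8+3=11
parity: l₁+l₂+l₃ = 17 is odd

m_sum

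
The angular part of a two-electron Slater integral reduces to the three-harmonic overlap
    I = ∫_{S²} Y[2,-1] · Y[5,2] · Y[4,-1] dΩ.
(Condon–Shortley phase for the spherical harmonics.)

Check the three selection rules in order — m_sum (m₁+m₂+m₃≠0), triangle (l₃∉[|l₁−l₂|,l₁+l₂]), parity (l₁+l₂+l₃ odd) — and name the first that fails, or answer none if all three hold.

parity

azimuthal sum: -1 + 2 − 1 = 0  ✓
3 ≤ 4 ≤ 7 (triangle on l)  ✓
L = 2 + 5 + 4 = 11 (odd)  ✗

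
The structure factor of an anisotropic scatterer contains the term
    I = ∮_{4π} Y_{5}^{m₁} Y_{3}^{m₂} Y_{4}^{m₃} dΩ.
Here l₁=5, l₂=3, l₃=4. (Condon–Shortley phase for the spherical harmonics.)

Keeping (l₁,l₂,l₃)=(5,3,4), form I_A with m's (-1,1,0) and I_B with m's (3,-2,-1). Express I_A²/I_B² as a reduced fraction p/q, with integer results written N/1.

121/21

l's match ⇒ only the (l;m) 3-j factors differ between A and B.
A: triangle coeff Δ(5,3,4) = 1/180180; Σ_t [2,4]: t=2:+1/384 t=3:−1/216 t=4:+1/2304 = -11/6912; (3j)²=11/1638 [(5 3 4; -1 1 0)], sign=-1
B: triangle coeff Δ(5,3,4) = 1/180180; Σ_t [0,1]: t=0:+1/1152 t=1:−1/1440 = 1/5760; (3j)²=1/858 [(5 3 4; 3 -2 -1)], sign=-1
I_A²/I_B² = (11/1638)/(1/858) = 121/21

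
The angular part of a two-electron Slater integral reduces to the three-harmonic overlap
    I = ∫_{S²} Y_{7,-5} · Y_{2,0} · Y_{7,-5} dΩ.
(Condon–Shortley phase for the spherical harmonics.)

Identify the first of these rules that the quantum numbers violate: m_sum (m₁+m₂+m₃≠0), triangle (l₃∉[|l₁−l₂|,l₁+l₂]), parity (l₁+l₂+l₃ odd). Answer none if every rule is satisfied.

m₁+m₂+m₃ = -5 + 0 − 5 = -10  ✗
triangle: |7−2|=5 ≤ l₃=7 ≤ 7+2=9
parity: l₁+l₂+l₃ = 16 is even

m_sum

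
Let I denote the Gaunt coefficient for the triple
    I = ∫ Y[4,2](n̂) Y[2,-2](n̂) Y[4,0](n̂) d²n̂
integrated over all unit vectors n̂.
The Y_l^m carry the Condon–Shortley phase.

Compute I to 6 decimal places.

Checks pass: Σm=0; 10 even; l₃=4∈[2,6].
(2·4+1)(2·2+1)(2·4+1) = 405
Δ: 2! 6! 2! / 11! → 1/13860
sum: t=0:+1/192 t=1:−1/36 t=2:+1/192 = -5/288
3j²(4 2 4; 0 0 0) = Δ·Π!·Σ² = 20/693  (sign -1)
sum: t=0:+1/192 = 1/192
3j²(4 2 4; 2 -2 0) = Δ·Π!·Σ² = 3/77  (sign +1)
combine: 4πI² = 405·20/693·3/77 = 2700/5929
take √, sign -1: I = -0.19036462

-0.190365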